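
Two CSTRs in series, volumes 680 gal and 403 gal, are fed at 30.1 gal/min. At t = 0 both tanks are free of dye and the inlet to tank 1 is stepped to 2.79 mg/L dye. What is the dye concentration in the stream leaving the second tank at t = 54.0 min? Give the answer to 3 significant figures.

Each tank obeys Vᵢ dCᵢ/dt = Q(Cᵢ₋₁ − Cᵢ), so τᵢ = Vᵢ/Q.
τ₁ = 680/30.1 = 22.591 min; τ₂ = 403/30.1 = 13.389 min.
Tank 1: C₁ = C_in(1 − e^(−t/τ₁)). Tank 2 (τ₁ ≠ τ₂): C₂ = C_in[1 − (τ₁ e^(−t/τ₁) − τ₂ e^(−t/τ₂))/(τ₁ − τ₂)].
At t = 54.0: e^(−t/τ₁) = 0.091603, e^(−t/τ₂) = 0.017717.
C₂ = 2.79·[1 − (22.591·0.091603 − 13.389·0.017717)/(9.2027)] = 2.79·0.80090 = 2.2345 mg/L.

2.23 mg/L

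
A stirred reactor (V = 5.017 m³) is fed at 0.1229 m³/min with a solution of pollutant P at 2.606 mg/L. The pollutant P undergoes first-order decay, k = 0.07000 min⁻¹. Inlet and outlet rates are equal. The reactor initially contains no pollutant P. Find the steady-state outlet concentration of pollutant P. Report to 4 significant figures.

0.6756 mg/L

Accumulation = in − out − consumed: V dC/dt = Q C_in − Q C − k V C.
At steady state: 0 = Q C_in − (Q + kV) C_ss, so C_ss = Q C_in/(Q + kV).
C_ss = 0.1229·2.606/(0.1229 + 0.07000·5.017) = 0.320277/0.474090 = 0.675562 mg/L.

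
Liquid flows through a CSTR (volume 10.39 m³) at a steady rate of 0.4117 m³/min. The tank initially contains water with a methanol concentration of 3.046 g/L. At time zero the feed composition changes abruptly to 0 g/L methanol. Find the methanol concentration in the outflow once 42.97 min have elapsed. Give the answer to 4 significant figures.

0.5550 g/L

Mass balance on the solute (V constant): V dC/dt = Q(C_in − C).
Rewrite as dC/dt + C/τ = C_in/τ, τ = V/Q = 25.2368 min.
C approaches C_in exponentially: C(t) = C_in + (C₀ − C_in) e^(−t/τ).
C(42.97) = 0 + (3.046 − 0)·e^(−42.97/25.2368) = 0 + (3.04600)·0.182196 = 0.554970 g/L.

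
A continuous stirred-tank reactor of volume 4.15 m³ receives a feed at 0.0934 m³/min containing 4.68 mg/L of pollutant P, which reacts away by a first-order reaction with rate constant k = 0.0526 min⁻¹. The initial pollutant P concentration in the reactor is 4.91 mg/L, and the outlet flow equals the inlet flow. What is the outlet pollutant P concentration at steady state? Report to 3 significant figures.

V dC/dt = Q(C_in − C) − k V C.
At steady state: 0 = Q C_in − (Q + kV) C_ss, so C_ss = Q C_in/(Q + kV).
C_ss = 0.0934·4.68/(0.0934 + 0.0526·4.15) = 0.43711/0.31169 = 1.4024 mg/L.

1.40 mg/L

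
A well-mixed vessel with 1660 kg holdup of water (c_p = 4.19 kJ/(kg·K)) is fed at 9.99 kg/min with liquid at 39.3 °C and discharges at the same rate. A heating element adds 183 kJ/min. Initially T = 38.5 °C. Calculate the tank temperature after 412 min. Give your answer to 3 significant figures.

M c_p dT/dt = ṁ c_p (T_in − T) + Q̇.
τ = M/ṁ = 166.17 min; T_ss = T_in + Q̇/(ṁ c_p) = 39.3 + 183/(9.99·4.19) = 43.672 °C.
Solution: T(t) = T_ss + (T₀ − T_ss) e^(−t/τ).
T(412) = 43.672 + (-5.1719)·e^(−412/166.17) = 43.672 + (-5.1719)·0.083790 = 43.239 °C.

43.2 °C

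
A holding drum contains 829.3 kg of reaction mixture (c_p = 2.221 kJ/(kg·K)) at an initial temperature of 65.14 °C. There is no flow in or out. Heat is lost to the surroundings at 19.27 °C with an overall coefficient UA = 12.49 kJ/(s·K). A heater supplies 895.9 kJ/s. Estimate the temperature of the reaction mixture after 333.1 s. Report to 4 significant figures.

Heat balance on the well-mixed liquid: M c_p dT/dt = −UA(T − T_amb) + Q̇.
dT/dt = (T_ss − T)/τ with T_ss = T_amb + Q̇/UA = 19.27 + 895.9/12.49 = 90.9994 °C, τ = M c_p/UA = 829.3·2.221/12.49 = 147.468 s.
This is linear first-order; T(t) = T_ss + (T₀ − T_ss) e^(−t/τ).
T(333.1) = 90.9994 + (-25.8594)·0.104476 = 88.2977 °C.

88.30 °C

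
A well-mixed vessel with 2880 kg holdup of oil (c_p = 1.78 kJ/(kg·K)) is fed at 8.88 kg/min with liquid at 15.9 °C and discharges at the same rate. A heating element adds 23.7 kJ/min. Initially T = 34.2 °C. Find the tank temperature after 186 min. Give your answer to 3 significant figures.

26.9 °C

M c_p dT/dt = ṁ c_p (T_in − T) + Q̇.
τ = M/ṁ = 324.32 min; T_ss = T_in + Q̇/(ṁ c_p) = 15.9 + 23.7/(8.88·1.78) = 17.399 °C.
Solution: T(t) = T_ss + (T₀ − T_ss) e^(−t/τ).
T(186) = 17.399 + (16.801)·e^(−186/324.32) = 17.399 + (16.801)·0.56355 = 26.867 °C.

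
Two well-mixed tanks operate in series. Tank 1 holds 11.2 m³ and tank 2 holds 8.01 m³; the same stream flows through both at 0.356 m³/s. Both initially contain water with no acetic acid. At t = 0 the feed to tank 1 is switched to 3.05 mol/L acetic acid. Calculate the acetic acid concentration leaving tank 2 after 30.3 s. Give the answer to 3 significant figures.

Each tank obeys Vᵢ dCᵢ/dt = Q(Cᵢ₋₁ − Cᵢ), so τᵢ = Vᵢ/Q.
τ₁ = 11.2/0.356 = 31.461 s; τ₂ = 8.01/0.356 = 22.500 s.
Solving the cascade with C₁(0)=C₂(0)=0 gives C₂(t) = C_in[1 − (τ₁ e^(−t/τ₁) − τ₂ e^(−t/τ₂))/(τ₁ − τ₂)].
At t = 30.3: e^(−t/τ₁) = 0.38171, e^(−t/τ₂) = 0.26011.
C₂ = 3.05·[1 − (31.461·0.38171 − 22.500·0.26011)/(8.9607)] = 3.05·0.31296 = 0.95454 mol/L.

0.955 mol/L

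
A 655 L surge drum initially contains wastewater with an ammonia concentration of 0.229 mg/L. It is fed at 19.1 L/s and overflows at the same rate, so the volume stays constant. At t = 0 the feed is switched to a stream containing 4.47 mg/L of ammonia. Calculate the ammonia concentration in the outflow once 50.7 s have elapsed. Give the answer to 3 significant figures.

Accumulation = in − out for the solute gives V dC/dt = Q(C_in − C).
So dC/dt = (C_in − C)/τ with τ = V/Q = 655/19.1 = 34.293 s.
Solution: C(t) = C_in + (C₀ − C_in) e^(−t/τ).
C(50.7) = 4.47 + (0.229 − 4.47)·e^(−50.7/34.293) = 4.47 + (-4.2410)·0.22800 = 3.5031 mg/L.

3.50 mg/L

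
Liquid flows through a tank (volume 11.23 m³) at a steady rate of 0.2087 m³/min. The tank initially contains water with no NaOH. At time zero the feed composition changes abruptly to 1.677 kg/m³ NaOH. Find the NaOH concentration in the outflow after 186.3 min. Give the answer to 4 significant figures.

1.624 kg/m³

Accumulation = in − out for the solute gives V dC/dt = Q(C_in − C).
Rewrite as dC/dt + C/τ = C_in/τ, τ = V/Q = 53.8093 min.
This is linear first-order; C(t) = C_in + (C₀ − C_in) e^(−t/τ).
C(186.3) = 1.677 + (0 − 1.677)·e^(−186.3/53.8093) = 1.677 + (-1.67700)·0.0313598 = 1.62441 kg/m³.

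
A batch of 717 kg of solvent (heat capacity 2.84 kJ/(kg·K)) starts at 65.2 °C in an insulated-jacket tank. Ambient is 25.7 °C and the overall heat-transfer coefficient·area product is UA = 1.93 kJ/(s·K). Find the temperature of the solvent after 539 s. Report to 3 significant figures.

M c_p dT/dt = −UA(T − T_amb).
dT/dt = (T_ss − T)/τ with T_ss = T_amb = 25.700 °C, τ = M c_p/UA = 717·2.84/1.93 = 1055.1 s.
Solution: T(t) = T_ss + (T₀ − T_ss) e^(−t/τ).
T(539) = 25.700 + (39.500)·0.59997 = 49.399 °C.

49.4 °C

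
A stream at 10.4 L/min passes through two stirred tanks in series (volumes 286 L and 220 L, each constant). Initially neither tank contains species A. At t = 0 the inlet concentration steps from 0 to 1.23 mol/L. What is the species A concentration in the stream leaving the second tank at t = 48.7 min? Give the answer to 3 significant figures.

0.733 mol/L

Each tank obeys Vᵢ dCᵢ/dt = Q(Cᵢ₋₁ − Cᵢ), so τᵢ = Vᵢ/Q.
τ₁ = 286/10.4 = 27.500 min; τ₂ = 220/10.4 = 21.154 min.
Solving the cascade with C₁(0)=C₂(0)=0 gives C₂(t) = C_in[1 − (τ₁ e^(−t/τ₁) − τ₂ e^(−t/τ₂))/(τ₁ − τ₂)].
At t = 48.7: e^(−t/τ₁) = 0.17018, e^(−t/τ₂) = 0.10004.
C₂ = 1.23·[1 − (27.500·0.17018 − 21.154·0.10004)/(6.3462)] = 1.23·0.59603 = 0.73312 mol/L.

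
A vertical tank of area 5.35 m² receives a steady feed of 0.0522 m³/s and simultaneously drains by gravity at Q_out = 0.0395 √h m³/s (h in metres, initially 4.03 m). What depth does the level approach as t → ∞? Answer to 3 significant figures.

1.75 m

Level balance: A dh/dt = 0.0522 − 0.0395 √h. Setting dh/dt = 0:
Q_in = 0.0395 √h_ss ⇒ √h_ss = 0.0522/0.0395 = 1.3215.
h_ss = 1.3215² = 1.7464 m. (Since h₀ = 4.03 m > h_ss, the level will fall toward this value.)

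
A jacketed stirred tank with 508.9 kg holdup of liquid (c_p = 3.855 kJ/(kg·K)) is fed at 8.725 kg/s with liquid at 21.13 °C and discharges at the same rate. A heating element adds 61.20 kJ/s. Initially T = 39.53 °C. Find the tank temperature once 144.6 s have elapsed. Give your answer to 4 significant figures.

24.34 °C

M c_p dT/dt = ṁ c_p (T_in − T) + Q̇.
τ = M/ṁ = 58.3266 s; T_ss = T_in + Q̇/(ṁ c_p) = 21.13 + 61.20/(8.725·3.855) = 22.9495 °C.
T approaches T_ss exponentially: T(t) = T_ss + (T₀ − T_ss) e^(−t/τ).
T(144.6) = 22.9495 + (16.5805)·e^(−144.6/58.3266) = 22.9495 + (16.5805)·0.0838152 = 24.3392 °C.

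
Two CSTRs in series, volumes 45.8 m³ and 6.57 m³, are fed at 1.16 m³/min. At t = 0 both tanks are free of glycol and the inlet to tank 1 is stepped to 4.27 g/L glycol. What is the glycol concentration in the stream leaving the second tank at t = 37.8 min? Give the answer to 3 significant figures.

Species balance on tank i: dCᵢ/dt = (Cᵢ₋₁ − Cᵢ)/τᵢ with τᵢ = Vᵢ/Q.
τ₁ = 45.8/1.16 = 39.483 min; τ₂ = 6.57/1.16 = 5.6638 min.
Solving the cascade with C₁(0)=C₂(0)=0 gives C₂(t) = C_in[1 − (τ₁ e^(−t/τ₁) − τ₂ e^(−t/τ₂))/(τ₁ − τ₂)].
At t = 37.8: e^(−t/τ₁) = 0.38390, e^(−t/τ₂) = 0.0012634.
C₂ = 4.27·[1 − (39.483·0.38390 − 5.6638·0.0012634)/(33.819)] = 4.27·0.55202 = 2.3571 g/L.

2.36 g/L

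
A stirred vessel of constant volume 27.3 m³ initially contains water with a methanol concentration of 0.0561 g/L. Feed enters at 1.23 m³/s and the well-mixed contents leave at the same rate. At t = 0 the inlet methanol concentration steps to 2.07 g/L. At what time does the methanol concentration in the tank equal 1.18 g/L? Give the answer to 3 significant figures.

18.1 s

Species balance on the tank: V dC/dt = Q(C_in − C), so τ = V/Q = 22.195 s.
C(t) = C_in + (C₀ − C_in) e^(−t/τ). Set C = 1.18 and solve for t:
e^(−t/τ) = (C − C_in)/(C₀ − C_in) = (1.18 − 2.07)/(0.0561 − 2.07) = 0.44193
t = −τ ln(…) = 22.195 × 0.81661 = 18.125 s.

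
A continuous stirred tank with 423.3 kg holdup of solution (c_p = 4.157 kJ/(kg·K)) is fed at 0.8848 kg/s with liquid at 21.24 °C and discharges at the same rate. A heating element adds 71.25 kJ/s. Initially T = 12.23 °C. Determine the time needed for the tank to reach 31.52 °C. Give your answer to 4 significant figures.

544.6 s

M c_p dT/dt = ṁ c_p (T_in − T) + Q̇.
τ = M/ṁ = 478.413 s; T_ss = T_in + Q̇/(ṁ c_p) = 40.6113 °C.
T(t) = T_ss + (T₀ − T_ss) e^(−t/τ). Set T = 31.52:
e^(−t/τ) = (31.52 − 40.6113)/(12.23 − 40.6113) = 0.320328
t = −478.413 · ln(0.320328) = 544.630 s.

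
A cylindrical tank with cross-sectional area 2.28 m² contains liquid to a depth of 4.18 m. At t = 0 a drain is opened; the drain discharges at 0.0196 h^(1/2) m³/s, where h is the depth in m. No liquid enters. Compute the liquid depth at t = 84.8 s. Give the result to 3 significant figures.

Accumulation of liquid (constant cross-section A): A dh/dt = −0.0196 √h.
This is separable: 2 d(√h)/dt = −0.0196/A, so √h = √h₀ − (0.0196/(2A)) t.
√h = √4.18 − 0.0196·84.8/(2·2.28) = 2.0445 − 0.36449 = 1.6800.
h = 1.6800² = 2.8224 m.

2.82 m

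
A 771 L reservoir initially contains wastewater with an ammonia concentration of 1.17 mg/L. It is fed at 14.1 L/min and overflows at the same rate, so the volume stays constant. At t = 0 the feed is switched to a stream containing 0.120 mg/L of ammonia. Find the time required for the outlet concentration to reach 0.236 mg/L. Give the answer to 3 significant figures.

120 min

Transient balance on the dissolved component: V dC/dt = Q(C_in − C), so τ = V/Q = 54.681 min.
C(t) = C_in + (C₀ − C_in) e^(−t/τ). Set C = 0.236 and solve for t:
e^(−t/τ) = (C − C_in)/(C₀ − C_in) = (0.236 − 0.120)/(1.17 − 0.120) = 0.11048
t = −τ ln(…) = 54.681 × 2.2030 = 120.46 min.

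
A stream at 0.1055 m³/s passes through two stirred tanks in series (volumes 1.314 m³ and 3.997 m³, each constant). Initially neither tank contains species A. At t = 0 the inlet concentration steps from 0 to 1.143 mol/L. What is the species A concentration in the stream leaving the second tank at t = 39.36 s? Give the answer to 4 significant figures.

0.5642 mol/L

Species balance on tank i: dCᵢ/dt = (Cᵢ₋₁ − Cᵢ)/τᵢ with τᵢ = Vᵢ/Q.
τ₁ = 1.314/0.1055 = 12.4550 s; τ₂ = 3.997/0.1055 = 37.8863 s.
Tank 1: C₁ = C_in(1 − e^(−t/τ₁)). Tank 2 (τ₁ ≠ τ₂): C₂ = C_in[1 − (τ₁ e^(−t/τ₁) − τ₂ e^(−t/τ₂))/(τ₁ − τ₂)].
At t = 39.36: e^(−t/τ₁) = 0.0424180, e^(−t/τ₂) = 0.353844.
C₂ = 1.143·[1 − (12.4550·0.0424180 − 37.8863·0.353844)/(-25.4313)] = 1.143·0.493635 = 0.564225 mol/L.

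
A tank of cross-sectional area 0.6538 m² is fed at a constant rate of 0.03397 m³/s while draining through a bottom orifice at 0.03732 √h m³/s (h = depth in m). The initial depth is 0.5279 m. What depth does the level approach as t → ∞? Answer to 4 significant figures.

Mass balance (ρ constant): A dh/dt = Q_in − 0.03732 √h. At steady state dh/dt = 0:
Q_in = 0.03732 √h_ss ⇒ √h_ss = 0.03397/0.03732 = 0.910236.
h_ss = 0.910236² = 0.828529 m. (Since h₀ = 0.5279 m < h_ss, the level will rise toward this value.)

0.8285 m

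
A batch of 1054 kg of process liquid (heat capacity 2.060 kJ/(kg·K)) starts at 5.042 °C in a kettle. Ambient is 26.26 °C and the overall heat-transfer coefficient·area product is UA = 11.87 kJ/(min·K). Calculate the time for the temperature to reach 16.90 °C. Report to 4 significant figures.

149.7 min

Lumped-capacitance energy balance: M c_p dT/dt = UA(T_amb − T).
τ = M c_p/UA = 182.918 min; T_ss = T_amb = 26.2600 °C.
T(t) = T_ss + (T₀ − T_ss)e^(−t/τ); set T = 16.90:
t = −τ ln[(T − T_ss)/(T₀ − T_ss)] = −182.918 · ln(0.441135) = 149.701 min.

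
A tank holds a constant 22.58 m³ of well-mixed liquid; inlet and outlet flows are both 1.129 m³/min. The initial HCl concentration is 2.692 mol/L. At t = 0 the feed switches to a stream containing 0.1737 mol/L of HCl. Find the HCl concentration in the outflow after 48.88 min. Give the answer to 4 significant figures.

0.3923 mol/L

Species balance on the tank: V dC/dt = Q(C_in − C).
Time constant τ = V/Q = 22.58/1.129 = 20.0000 min.
Integrating: C(t) = C_in + (C₀ − C_in) e^(−t/τ).
C(48.88) = 0.1737 + (2.692 − 0.1737)·e^(−48.88/20.0000) = 0.1737 + (2.51830)·0.0868129 = 0.392321 mol/L.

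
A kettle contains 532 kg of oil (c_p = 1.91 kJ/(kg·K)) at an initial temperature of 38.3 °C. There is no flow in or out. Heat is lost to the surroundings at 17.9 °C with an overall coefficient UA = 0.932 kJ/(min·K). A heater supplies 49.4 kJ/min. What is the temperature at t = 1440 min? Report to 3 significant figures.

Lumped-capacitance energy balance: M c_p dT/dt = UA(T_amb − T) + Q̇.
dT/dt = (T_ss − T)/τ with T_ss = T_amb + Q̇/UA = 17.9 + 49.4/0.932 = 70.904 °C, τ = M c_p/UA = 532·1.91/0.932 = 1090.3 min.
Integrating: T(t) = T_ss + (T₀ − T_ss) e^(−t/τ).
T(1440) = 70.904 + (-32.604)·0.26692 = 62.201 °C.

62.2 °C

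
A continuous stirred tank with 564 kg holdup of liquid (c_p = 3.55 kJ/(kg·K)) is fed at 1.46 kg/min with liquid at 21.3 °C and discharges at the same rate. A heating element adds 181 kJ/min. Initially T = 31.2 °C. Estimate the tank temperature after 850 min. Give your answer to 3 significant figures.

53.5 °C

Heat balance on the well-mixed liquid: M c_p dT/dt = ṁ c_p (T_in − T) + 181.
τ = M/ṁ = 386.30 min; T_ss = T_in + Q̇/(ṁ c_p) = 21.3 + 181/(1.46·3.55) = 56.222 °C.
This is linear first-order; T(t) = T_ss + (T₀ − T_ss) e^(−t/τ).
T(850) = 56.222 + (-25.022)·e^(−850/386.30) = 56.222 + (-25.022)·0.11076 = 53.450 °C.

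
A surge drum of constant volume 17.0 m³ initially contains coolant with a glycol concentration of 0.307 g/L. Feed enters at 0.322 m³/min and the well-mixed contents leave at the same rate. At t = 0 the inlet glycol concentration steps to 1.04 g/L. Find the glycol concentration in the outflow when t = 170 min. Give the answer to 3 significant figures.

Unsteady species balance (constant V, well mixed): V dC/dt = Q(C_in − C).
So dC/dt = (C_in − C)/τ with τ = V/Q = 17.0/0.322 = 52.795 min.
Integrating: C(t) = C_in + (C₀ − C_in) e^(−t/τ).
C(170) = 1.04 + (0.307 − 1.04)·e^(−170/52.795) = 1.04 + (-0.73300)·0.039955 = 1.0107 g/L.

1.01 g/L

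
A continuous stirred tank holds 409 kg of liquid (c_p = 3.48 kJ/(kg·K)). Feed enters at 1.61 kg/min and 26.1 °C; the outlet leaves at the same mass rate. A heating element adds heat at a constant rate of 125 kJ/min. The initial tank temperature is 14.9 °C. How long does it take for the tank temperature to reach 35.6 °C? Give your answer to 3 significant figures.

M c_p dT/dt = ṁ c_p (T_in − T) + Q̇.
τ = M/ṁ = 254.04 min; T_ss = T_in + Q̇/(ṁ c_p) = 48.410 °C.
T(t) = T_ss + (T₀ − T_ss) e^(−t/τ). Set T = 35.6:
e^(−t/τ) = (35.6 − 48.410)/(14.9 − 48.410) = 0.38228
t = −254.04 · ln(0.38228) = 244.28 min.

244 min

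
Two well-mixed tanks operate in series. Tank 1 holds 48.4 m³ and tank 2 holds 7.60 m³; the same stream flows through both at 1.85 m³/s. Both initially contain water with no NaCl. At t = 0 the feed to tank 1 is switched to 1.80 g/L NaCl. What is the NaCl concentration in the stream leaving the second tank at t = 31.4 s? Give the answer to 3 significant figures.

1.16 g/L

Time constants: τᵢ = Vᵢ/Q for each well-mixed tank.
τ₁ = 48.4/1.85 = 26.162 s; τ₂ = 7.60/1.85 = 4.1081 s.
Solving the cascade with C₁(0)=C₂(0)=0 gives C₂(t) = C_in[1 − (τ₁ e^(−t/τ₁) − τ₂ e^(−t/τ₂))/(τ₁ − τ₂)].
At t = 31.4: e^(−t/τ₁) = 0.30113, e^(−t/τ₂) = 0.00047919.
C₂ = 1.80·[1 − (26.162·0.30113 − 4.1081·0.00047919)/(22.054)] = 1.80·0.64286 = 1.1572 g/L.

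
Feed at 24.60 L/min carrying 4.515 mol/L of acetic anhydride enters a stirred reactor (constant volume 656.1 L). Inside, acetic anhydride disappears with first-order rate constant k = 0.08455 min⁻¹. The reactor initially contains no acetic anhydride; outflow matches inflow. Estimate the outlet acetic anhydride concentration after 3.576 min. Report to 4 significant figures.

Accumulation = in − out − consumed: V dC/dt = Q C_in − Q C − k V C.
dC/dt = (Q/V) C_in − (Q/V + k) C; effective rate a = Q/V + k = 0.0374943 + 0.08455 = 0.122044 min⁻¹.
C_ss = Q C_in/(Q + kV) = 1.38709 mol/L; C(t) = C_ss + (C₀ − C_ss) e^(−a t).
C(3.576) = 1.38709 + (-1.38709)·e^(−0.122044·3.576) = 1.38709 + (-1.38709)·0.646340 = 0.490560 mol/L.

0.4906 mol/L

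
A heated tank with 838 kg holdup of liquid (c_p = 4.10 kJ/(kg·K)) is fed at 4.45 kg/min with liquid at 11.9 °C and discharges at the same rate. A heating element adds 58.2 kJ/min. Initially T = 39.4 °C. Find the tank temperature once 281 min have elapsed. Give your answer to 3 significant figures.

M c_p dT/dt = ṁ c_p (T_in − T) + Q̇.
Rearrange: dT/dt = (T_ss − T)/τ with τ = M/ṁ = 188.31 min and T_ss = T_in + Q̇/(ṁ c_p) = 15.090 °C.
This is linear first-order; T(t) = T_ss + (T₀ − T_ss) e^(−t/τ).
T(281) = 15.090 + (24.310)·e^(−281/188.31) = 15.090 + (24.310)·0.22488 = 20.557 °C.

20.6 °C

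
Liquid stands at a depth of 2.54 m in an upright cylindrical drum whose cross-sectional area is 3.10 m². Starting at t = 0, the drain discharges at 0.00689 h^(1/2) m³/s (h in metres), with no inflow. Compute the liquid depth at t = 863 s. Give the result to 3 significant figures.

With no inflow, A dh/dt = −0.00689 √h.
Separate and integrate: 2(√h − √h₀) = −(0.00689/A) t.
√h = √2.54 − 0.00689·863/(2·3.10) = 1.5937 − 0.95904 = 0.63469.
h = 0.63469² = 0.40284 m.

0.403 m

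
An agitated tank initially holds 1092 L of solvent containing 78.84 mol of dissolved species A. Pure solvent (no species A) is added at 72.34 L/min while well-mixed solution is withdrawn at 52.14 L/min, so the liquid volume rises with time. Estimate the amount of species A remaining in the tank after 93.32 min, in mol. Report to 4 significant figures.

Total volume: dV/dt = Q_in − Q_out = 20.2000 L/min, so V(t) = 1092 + 20.2000 t and V(93.32) = 2977.06 L.
Species balance (pure solvent in): dm/dt = −Q_out · m/V(t).
dm/m = −Q_out dt/(V₀ + 20.2000 t); integrating gives ln(m/m₀) = −(Q_out/(Q_in−Q_out)) ln(V/V₀).
m = m₀ (V₀/V)^(Q_out/(Q_in−Q_out)) = 78.84 × (1092/2977.06)^(2.58119) = 5.92202 mol.

5.922 mol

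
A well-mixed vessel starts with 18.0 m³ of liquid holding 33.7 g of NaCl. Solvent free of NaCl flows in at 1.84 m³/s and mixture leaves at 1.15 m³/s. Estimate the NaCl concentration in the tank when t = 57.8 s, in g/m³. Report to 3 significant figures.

Let m(t) be the amount of NaCl. Volume: V(t) = V₀ + (Q_in − Q_out) t = 18.0 + 0.69000 t; V(57.8) = 57.882 m³.
No NaCl enters, so dm/dt = −Q_out · (m/V).
Separate: dm/m = −Q_out dt/V(t) ⇒ ln(m/m₀) = −(Q_out/(Q_in−Q_out)) ln(V/V₀).
m = m₀ (V₀/V)^(Q_out/(Q_in−Q_out)) = 33.7 × (18.0/57.882)^(1.6667) = 4.8104 g.
C = m/V = 4.8104/57.882 = 0.083106 g/m³.

0.0831 g/m³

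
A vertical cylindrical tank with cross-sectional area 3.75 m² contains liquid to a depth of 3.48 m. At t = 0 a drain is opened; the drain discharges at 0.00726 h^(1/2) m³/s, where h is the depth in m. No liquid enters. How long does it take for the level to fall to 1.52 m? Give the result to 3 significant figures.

Accumulation of liquid (constant cross-section A): A dh/dt = −0.00726 √h.
∫ h^(−1/2) dh = −(0.00726/A) ∫ dt, giving 2√h = 2√h₀ − (0.00726/A) t.
t = 2A(√h₀ − √h)/0.00726 = 2·3.75·(√3.48 − √1.52)/0.00726
  = 7.5000 × (1.8655 − 1.2329) / 0.00726 = 653.51 s.

654 s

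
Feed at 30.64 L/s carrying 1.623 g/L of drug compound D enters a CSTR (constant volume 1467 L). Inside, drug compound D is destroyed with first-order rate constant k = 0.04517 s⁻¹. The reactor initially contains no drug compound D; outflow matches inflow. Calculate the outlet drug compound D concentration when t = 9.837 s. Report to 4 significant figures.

Species balance: V dC/dt = Q C_in − Q C − k V C.
This is linear with rate a = Q/V + k = 0.0660562 s⁻¹.
C_ss = Q C_in/(Q + kV) = 0.513173 g/L; C(t) = C_ss + (C₀ − C_ss) e^(−a t).
C(9.837) = 0.513173 + (-0.513173)·e^(−0.0660562·9.837) = 0.513173 + (-0.513173)·0.522153 = 0.245218 g/L.

0.2452 g/L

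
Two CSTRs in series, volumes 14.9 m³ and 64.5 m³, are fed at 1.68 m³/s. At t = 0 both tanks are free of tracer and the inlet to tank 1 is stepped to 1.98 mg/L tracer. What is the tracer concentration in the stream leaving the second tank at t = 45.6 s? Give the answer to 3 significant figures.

1.20 mg/L

Time constants: τᵢ = Vᵢ/Q for each well-mixed tank.
τ₁ = 14.9/1.68 = 8.8690 s; τ₂ = 64.5/1.68 = 38.393 s.
Tank 1: C₁ = C_in(1 − e^(−t/τ₁)). Tank 2 (τ₁ ≠ τ₂): C₂ = C_in[1 − (τ₁ e^(−t/τ₁) − τ₂ e^(−t/τ₂))/(τ₁ − τ₂)].
At t = 45.6: e^(−t/τ₁) = 0.0058490, e^(−t/τ₂) = 0.30492.
C₂ = 1.98·[1 − (8.8690·0.0058490 − 38.393·0.30492)/(-29.524)] = 1.98·0.60524 = 1.1984 mg/L.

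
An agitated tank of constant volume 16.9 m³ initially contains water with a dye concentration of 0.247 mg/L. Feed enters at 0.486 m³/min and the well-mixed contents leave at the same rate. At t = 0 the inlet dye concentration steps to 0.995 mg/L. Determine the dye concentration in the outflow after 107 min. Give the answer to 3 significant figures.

Transient balance on the dissolved component: V dC/dt = Q(C_in − C).
Rewrite as dC/dt + C/τ = C_in/τ, τ = V/Q = 34.774 min.
Integrating: C(t) = C_in + (C₀ − C_in) e^(−t/τ).
C(107) = 0.995 + (0.247 − 0.995)·e^(−107/34.774) = 0.995 + (-0.74800)·0.046095 = 0.96052 mg/L.

0.961 mg/L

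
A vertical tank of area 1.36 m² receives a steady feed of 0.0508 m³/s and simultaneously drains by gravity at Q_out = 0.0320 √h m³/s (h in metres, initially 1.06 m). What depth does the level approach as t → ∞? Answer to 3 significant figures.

2.52 m

A dh/dt = Q_in − 0.0320 √h. Steady state requires inflow = outflow:
Q_in = 0.0320 √h_ss ⇒ √h_ss = 0.0508/0.0320 = 1.5875.
h_ss = 1.5875² = 2.5202 m. (Since h₀ = 1.06 m < h_ss, the level will rise toward this value.)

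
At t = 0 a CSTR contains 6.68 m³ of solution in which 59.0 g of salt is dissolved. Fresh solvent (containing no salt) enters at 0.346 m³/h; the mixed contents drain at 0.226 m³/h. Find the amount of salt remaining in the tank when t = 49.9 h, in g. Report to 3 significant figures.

Let m(t) be the amount of salt. Volume: V(t) = V₀ + (Q_in − Q_out) t = 6.68 + 0.12000 t; V(49.9) = 12.668 m³.
No salt enters, so dm/dt = −Q_out · (m/V).
Separate: dm/m = −Q_out dt/V(t) ⇒ ln(m/m₀) = −(Q_out/(Q_in−Q_out)) ln(V/V₀).
m = m₀ (V₀/V)^(Q_out/(Q_in−Q_out)) = 59.0 × (6.68/12.668)^(1.8833) = 17.677 g.

17.7 g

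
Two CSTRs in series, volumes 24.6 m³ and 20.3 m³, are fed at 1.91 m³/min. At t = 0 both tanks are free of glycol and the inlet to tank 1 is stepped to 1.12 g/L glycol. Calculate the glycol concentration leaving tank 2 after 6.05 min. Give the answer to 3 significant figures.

0.107 g/L

Time constants: τᵢ = Vᵢ/Q for each well-mixed tank.
τ₁ = 24.6/1.91 = 12.880 min; τ₂ = 20.3/1.91 = 10.628 min.
Solving the cascade with C₁(0)=C₂(0)=0 gives C₂(t) = C_in[1 − (τ₁ e^(−t/τ₁) − τ₂ e^(−t/τ₂))/(τ₁ − τ₂)].
At t = 6.05: e^(−t/τ₁) = 0.62517, e^(−t/τ₂) = 0.56596.
C₂ = 1.12·[1 − (12.880·0.62517 − 10.628·0.56596)/(2.2513)] = 1.12·0.095306 = 0.10674 g/L.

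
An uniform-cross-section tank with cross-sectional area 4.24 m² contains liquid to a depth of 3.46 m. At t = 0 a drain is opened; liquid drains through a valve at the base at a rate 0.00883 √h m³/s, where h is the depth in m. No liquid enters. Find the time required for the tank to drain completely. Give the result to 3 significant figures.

A dh/dt = −Q_out = −0.00883 √h.
Separate and integrate: 2(√h − √h₀) = −(0.00883/A) t.
Set h = 0: 2√h₀ = (0.00883/A) t_empty ⇒ t_empty = 2A√h₀/0.00883.
t_empty = 2·4.24·√3.46/0.00883 = 8.4800·1.8601/0.00883 = 1786.4 s.

1790 s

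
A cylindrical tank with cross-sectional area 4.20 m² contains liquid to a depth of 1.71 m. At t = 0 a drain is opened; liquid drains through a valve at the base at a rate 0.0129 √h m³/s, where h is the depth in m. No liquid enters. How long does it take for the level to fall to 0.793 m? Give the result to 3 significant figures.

With no inflow, A dh/dt = −0.0129 √h.
This is separable: 2 d(√h)/dt = −0.0129/A, so √h = √h₀ − (0.0129/(2A)) t.
t = 2A(√h₀ − √h)/0.0129 = 2·4.20·(√1.71 − √0.793)/0.0129
  = 8.4000 × (1.3077 − 0.89051) / 0.0129 = 271.64 s.

272 s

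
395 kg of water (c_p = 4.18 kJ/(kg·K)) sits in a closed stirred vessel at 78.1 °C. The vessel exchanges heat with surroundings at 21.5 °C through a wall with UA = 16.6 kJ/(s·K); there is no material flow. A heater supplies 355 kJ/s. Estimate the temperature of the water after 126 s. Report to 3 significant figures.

52.8 °C

Lumped-capacitance energy balance: M c_p dT/dt = UA(T_amb − T) + Q̇.
dT/dt = (T_ss − T)/τ with T_ss = T_amb + Q̇/UA = 21.5 + 355/16.6 = 42.886 °C, τ = M c_p/UA = 395·4.18/16.6 = 99.464 s.
Solution: T(t) = T_ss + (T₀ − T_ss) e^(−t/τ).
T(126) = 42.886 + (35.214)·0.28173 = 52.807 °C.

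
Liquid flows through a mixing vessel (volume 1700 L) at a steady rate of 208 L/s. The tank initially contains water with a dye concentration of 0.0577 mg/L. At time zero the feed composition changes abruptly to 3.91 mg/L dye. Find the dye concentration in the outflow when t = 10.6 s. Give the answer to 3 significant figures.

2.86 mg/L

Transient balance on the dissolved component: V dC/dt = Q(C_in − C).
So dC/dt = (C_in − C)/τ with τ = V/Q = 1700/208 = 8.1731 s.
Solution: C(t) = C_in + (C₀ − C_in) e^(−t/τ).
C(10.6) = 3.91 + (0.0577 − 3.91)·e^(−10.6/8.1731) = 3.91 + (-3.8523)·0.27337 = 2.8569 mg/L.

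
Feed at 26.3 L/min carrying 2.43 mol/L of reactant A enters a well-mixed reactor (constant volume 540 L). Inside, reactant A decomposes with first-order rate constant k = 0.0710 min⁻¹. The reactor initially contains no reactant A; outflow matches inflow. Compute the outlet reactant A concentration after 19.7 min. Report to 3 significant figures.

0.895 mol/L

Accumulation = in − out − consumed: V dC/dt = Q C_in − Q C − k V C.
dC/dt = (Q/V) C_in − (Q/V + k) C; effective rate a = Q/V + k = 0.048704 + 0.0710 = 0.11970 min⁻¹.
C_ss = Q C_in/(Q + kV) = 0.98869 mol/L; C(t) = C_ss + (C₀ − C_ss) e^(−a t).
C(19.7) = 0.98869 + (-0.98869)·e^(−0.11970·19.7) = 0.98869 + (-0.98869)·0.094594 = 0.89517 mol/L.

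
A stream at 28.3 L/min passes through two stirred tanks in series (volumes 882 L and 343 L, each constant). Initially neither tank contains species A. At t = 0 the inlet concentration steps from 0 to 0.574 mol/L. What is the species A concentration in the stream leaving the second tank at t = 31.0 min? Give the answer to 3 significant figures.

0.255 mol/L

Time constants: τᵢ = Vᵢ/Q for each well-mixed tank.
τ₁ = 882/28.3 = 31.166 min; τ₂ = 343/28.3 = 12.120 min.
Solving the cascade with C₁(0)=C₂(0)=0 gives C₂(t) = C_in[1 − (τ₁ e^(−t/τ₁) − τ₂ e^(−t/τ₂))/(τ₁ − τ₂)].
At t = 31.0: e^(−t/τ₁) = 0.36985, e^(−t/τ₂) = 0.077481.
C₂ = 0.574·[1 − (31.166·0.36985 − 12.120·0.077481)/(19.046)] = 0.574·0.44410 = 0.25492 mol/L.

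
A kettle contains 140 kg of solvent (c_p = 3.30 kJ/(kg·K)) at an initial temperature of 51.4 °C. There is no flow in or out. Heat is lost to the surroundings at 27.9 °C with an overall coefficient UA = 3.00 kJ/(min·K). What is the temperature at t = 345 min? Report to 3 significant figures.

30.4 °C

Lumped-capacitance energy balance: M c_p dT/dt = UA(T_amb − T).
dT/dt = (T_ss − T)/τ with T_ss = T_amb = 27.900 °C, τ = M c_p/UA = 140·3.30/3.00 = 154.00 min.
T approaches T_ss exponentially: T(t) = T_ss + (T₀ − T_ss) e^(−t/τ).
T(345) = 27.900 + (23.500)·0.10643 = 30.401 °C.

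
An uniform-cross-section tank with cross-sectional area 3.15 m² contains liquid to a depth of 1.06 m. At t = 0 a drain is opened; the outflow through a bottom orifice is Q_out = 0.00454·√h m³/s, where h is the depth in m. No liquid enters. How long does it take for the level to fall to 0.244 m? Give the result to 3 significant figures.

With no inflow, A dh/dt = −0.00454 √h.
Separate and integrate: 2(√h − √h₀) = −(0.00454/A) t.
t = 2A(√h₀ − √h)/0.00454 = 2·3.15·(√1.06 − √0.244)/0.00454
  = 6.3000 × (1.0296 − 0.49396) / 0.00454 = 743.23 s.

743 s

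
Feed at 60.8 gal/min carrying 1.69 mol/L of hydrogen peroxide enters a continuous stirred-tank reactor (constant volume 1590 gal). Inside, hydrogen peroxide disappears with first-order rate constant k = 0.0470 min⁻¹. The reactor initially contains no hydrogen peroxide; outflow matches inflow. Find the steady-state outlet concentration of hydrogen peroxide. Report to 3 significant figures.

Species balance: V dC/dt = Q C_in − Q C − k V C.
Steady state (dC/dt = 0): C_ss = Q C_in/(Q + kV) = C_in/(1 + kV/Q).
C_ss = 60.8·1.69/(60.8 + 0.0470·1590) = 102.75/135.53 = 0.75815 mol/L.

0.758 mol/L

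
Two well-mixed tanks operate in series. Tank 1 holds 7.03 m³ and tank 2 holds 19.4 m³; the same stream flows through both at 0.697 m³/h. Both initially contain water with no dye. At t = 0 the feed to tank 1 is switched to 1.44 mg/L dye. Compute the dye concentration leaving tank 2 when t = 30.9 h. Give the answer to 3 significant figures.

0.734 mg/L

Each tank obeys Vᵢ dCᵢ/dt = Q(Cᵢ₋₁ − Cᵢ), so τᵢ = Vᵢ/Q.
τ₁ = 7.03/0.697 = 10.086 h; τ₂ = 19.4/0.697 = 27.834 h.
Tank 1: C₁ = C_in(1 − e^(−t/τ₁)). Tank 2 (τ₁ ≠ τ₂): C₂ = C_in[1 − (τ₁ e^(−t/τ₁) − τ₂ e^(−t/τ₂))/(τ₁ − τ₂)].
At t = 30.9: e^(−t/τ₁) = 0.046718, e^(−t/τ₂) = 0.32950.
C₂ = 1.44·[1 − (10.086·0.046718 − 27.834·0.32950)/(-17.747)] = 1.44·0.50979 = 0.73409 mg/L.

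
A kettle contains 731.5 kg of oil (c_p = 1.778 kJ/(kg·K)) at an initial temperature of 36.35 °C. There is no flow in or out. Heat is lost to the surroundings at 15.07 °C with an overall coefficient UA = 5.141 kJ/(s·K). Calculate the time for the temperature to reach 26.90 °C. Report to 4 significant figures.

M c_p dT/dt = −UA(T − T_amb).
τ = M c_p/UA = 252.987 s; T_ss = T_amb = 15.0700 °C.
T(t) = T_ss + (T₀ − T_ss)e^(−t/τ); set T = 26.90:
t = −τ ln[(T − T_ss)/(T₀ − T_ss)] = −252.987 · ln(0.555921) = 148.536 s.

148.5 s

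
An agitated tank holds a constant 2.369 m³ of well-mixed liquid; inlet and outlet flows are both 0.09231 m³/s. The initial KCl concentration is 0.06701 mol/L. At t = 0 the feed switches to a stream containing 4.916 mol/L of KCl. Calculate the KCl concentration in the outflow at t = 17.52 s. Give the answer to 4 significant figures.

2.466 mol/L

Species balance on the tank: V dC/dt = Q(C_in − C).
Time constant τ = V/Q = 2.369/0.09231 = 25.6635 s.
This is linear first-order; C(t) = C_in + (C₀ − C_in) e^(−t/τ).
C(17.52) = 4.916 + (0.06701 − 4.916)·e^(−17.52/25.6635) = 4.916 + (-4.84899)·0.505261 = 2.46600 mol/L.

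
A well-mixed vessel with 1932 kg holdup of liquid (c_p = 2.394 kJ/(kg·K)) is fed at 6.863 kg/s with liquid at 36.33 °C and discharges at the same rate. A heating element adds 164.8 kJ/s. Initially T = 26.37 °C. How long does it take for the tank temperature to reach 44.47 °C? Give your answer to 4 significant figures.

663.9 s

Unsteady energy balance on the tank contents: M c_p dT/dt = ṁ c_p (T_in − T) + 164.8.
τ = M/ṁ = 281.510 s; T_ss = T_in + Q̇/(ṁ c_p) = 46.3604 °C.
T(t) = T_ss + (T₀ − T_ss) e^(−t/τ). Set T = 44.47:
e^(−t/τ) = (44.47 − 46.3604)/(26.37 − 46.3604) = 0.0945662
t = −281.510 · ln(0.0945662) = 663.928 s.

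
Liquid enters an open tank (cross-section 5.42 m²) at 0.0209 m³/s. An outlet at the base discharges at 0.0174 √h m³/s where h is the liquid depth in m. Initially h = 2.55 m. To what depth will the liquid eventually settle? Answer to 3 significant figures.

1.44 m

A dh/dt = Q_in − 0.0174 √h. Steady state requires inflow = outflow:
Q_in = 0.0174 √h_ss ⇒ √h_ss = 0.0209/0.0174 = 1.2011.
h_ss = 1.2011² = 1.4428 m. (Since h₀ = 2.55 m > h_ss, the level will fall toward this value.)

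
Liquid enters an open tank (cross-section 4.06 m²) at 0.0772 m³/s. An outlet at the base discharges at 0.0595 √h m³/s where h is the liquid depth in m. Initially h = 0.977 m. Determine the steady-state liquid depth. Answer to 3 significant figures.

Level balance: A dh/dt = 0.0772 − 0.0595 √h. Setting dh/dt = 0:
Q_in = 0.0595 √h_ss ⇒ √h_ss = 0.0772/0.0595 = 1.2975.
h_ss = 1.2975² = 1.6835 m. (Since h₀ = 0.977 m < h_ss, the level will rise toward this value.)

1.68 m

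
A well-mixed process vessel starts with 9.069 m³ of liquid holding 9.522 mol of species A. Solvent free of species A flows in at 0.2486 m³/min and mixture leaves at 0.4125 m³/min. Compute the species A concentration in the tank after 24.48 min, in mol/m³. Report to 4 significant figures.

0.4329 mol/m³

Let m(t) be the amount of species A. Volume: V(t) = V₀ + (Q_in − Q_out) t = 9.069 − 0.163900 t; V(24.48) = 5.05673 m³.
Species balance (pure solvent in): dm/dt = −Q_out · m/V(t).
dm/m = −Q_out dt/(V₀ − 0.163900 t); integrating gives ln(m/m₀) = −(Q_out/(Q_in−Q_out)) ln(V/V₀).
m = m₀ (V₀/V)^(Q_out/(Q_in−Q_out)) = 9.522 × (9.069/5.05673)^(-2.51678) = 2.18901 mol.
C = m/V = 2.18901/5.05673 = 0.432890 mol/m³.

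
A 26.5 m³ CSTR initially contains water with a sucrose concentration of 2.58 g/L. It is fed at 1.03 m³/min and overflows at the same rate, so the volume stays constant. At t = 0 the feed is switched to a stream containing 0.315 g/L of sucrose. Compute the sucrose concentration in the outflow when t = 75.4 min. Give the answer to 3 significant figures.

Mass balance on the solute (V constant): V dC/dt = Q(C_in − C).
Time constant τ = V/Q = 26.5/1.03 = 25.728 min.
C approaches C_in exponentially: C(t) = C_in + (C₀ − C_in) e^(−t/τ).
C(75.4) = 0.315 + (2.58 − 0.315)·e^(−75.4/25.728) = 0.315 + (2.2650)·0.053363 = 0.43587 g/L.

0.436 g/L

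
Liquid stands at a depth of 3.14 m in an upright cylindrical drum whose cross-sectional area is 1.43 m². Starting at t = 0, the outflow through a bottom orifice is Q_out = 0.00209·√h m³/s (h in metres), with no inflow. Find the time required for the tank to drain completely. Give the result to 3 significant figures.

2420 s

A dh/dt = −Q_out = −0.00209 √h.
∫ h^(−1/2) dh = −(0.00209/A) ∫ dt, giving 2√h = 2√h₀ − (0.00209/A) t.
Set h = 0: 2√h₀ = (0.00209/A) t_empty ⇒ t_empty = 2A√h₀/0.00209.
t_empty = 2·1.43·√3.14/0.00209 = 2.8600·1.7720/0.00209 = 2424.8 s.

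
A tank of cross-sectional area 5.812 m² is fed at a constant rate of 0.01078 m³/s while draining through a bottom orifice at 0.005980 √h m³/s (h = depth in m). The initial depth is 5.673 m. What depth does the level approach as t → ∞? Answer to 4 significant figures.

Level balance: A dh/dt = 0.01078 − 0.005980 √h. Setting dh/dt = 0:
Q_in = 0.005980 √h_ss ⇒ √h_ss = 0.01078/0.005980 = 1.80268.
h_ss = 1.80268² = 3.24964 m. (Since h₀ = 5.673 m > h_ss, the level will fall toward this value.)

3.250 m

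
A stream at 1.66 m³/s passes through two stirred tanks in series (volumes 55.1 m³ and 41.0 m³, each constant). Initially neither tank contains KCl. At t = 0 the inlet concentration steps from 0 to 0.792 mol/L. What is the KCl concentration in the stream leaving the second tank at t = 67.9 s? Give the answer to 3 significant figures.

Species balance on tank i: dCᵢ/dt = (Cᵢ₋₁ − Cᵢ)/τᵢ with τᵢ = Vᵢ/Q.
τ₁ = 55.1/1.66 = 33.193 s; τ₂ = 41.0/1.66 = 24.699 s.
Solving the cascade with C₁(0)=C₂(0)=0 gives C₂(t) = C_in[1 − (τ₁ e^(−t/τ₁) − τ₂ e^(−t/τ₂))/(τ₁ − τ₂)].
At t = 67.9: e^(−t/τ₁) = 0.12930, e^(−t/τ₂) = 0.063984.
C₂ = 0.792·[1 − (33.193·0.12930 − 24.699·0.063984)/(8.4940)] = 0.792·0.68078 = 0.53918 mol/L.

0.539 mol/L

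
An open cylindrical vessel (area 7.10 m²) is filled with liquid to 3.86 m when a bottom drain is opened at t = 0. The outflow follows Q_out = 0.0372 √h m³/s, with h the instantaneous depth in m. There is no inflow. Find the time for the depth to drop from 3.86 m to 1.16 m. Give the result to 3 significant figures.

339 s

Accumulation of liquid (constant cross-section A): A dh/dt = −0.0372 √h.
Separate and integrate: 2(√h − √h₀) = −(0.0372/A) t.
t = 2A(√h₀ − √h)/0.0372 = 2·7.10·(√3.86 − √1.16)/0.0372
  = 14.200 × (1.9647 − 1.0770) / 0.0372 = 338.84 s.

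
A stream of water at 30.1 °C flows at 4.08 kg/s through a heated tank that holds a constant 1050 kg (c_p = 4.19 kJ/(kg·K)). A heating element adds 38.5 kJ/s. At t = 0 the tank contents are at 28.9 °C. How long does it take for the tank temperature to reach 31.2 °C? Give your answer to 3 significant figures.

282 s

M c_p dT/dt = ṁ c_p (T_in − T) + Q̇.
τ = M/ṁ = 257.35 s; T_ss = T_in + Q̇/(ṁ c_p) = 32.352 °C.
T(t) = T_ss + (T₀ − T_ss) e^(−t/τ). Set T = 31.2:
e^(−t/τ) = (31.2 − 32.352)/(28.9 − 32.352) = 0.33374
t = −257.35 · ln(0.33374) = 282.42 s.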